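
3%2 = 1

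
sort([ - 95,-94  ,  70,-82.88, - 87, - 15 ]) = [-95, - 94,- 87,- 82.88,- 15,70] 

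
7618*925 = 7046650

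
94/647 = 94/647 = 0.15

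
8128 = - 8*(-1016)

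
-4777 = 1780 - 6557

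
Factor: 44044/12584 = 7/2  =  2^(-1 )*7^1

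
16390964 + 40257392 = 56648356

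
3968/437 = 3968/437  =  9.08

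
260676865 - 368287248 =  - 107610383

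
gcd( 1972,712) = 4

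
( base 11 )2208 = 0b101101100000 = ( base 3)10222212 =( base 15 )CE2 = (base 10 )2912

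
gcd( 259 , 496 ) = 1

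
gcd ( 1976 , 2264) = 8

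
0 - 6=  - 6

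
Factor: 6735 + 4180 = 10915  =  5^1*37^1*59^1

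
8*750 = 6000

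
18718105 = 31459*595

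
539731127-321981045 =217750082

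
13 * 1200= 15600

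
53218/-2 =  - 26609/1 = - 26609.00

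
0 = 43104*0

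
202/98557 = 202/98557= 0.00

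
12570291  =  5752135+6818156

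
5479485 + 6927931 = 12407416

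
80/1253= 80/1253 = 0.06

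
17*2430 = 41310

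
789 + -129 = 660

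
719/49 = 719/49 = 14.67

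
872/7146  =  436/3573 = 0.12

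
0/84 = 0 = 0.00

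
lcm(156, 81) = 4212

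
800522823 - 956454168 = -155931345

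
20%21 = 20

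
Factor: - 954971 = -954971^1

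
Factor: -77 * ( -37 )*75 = 3^1*5^2 * 7^1*11^1*37^1 = 213675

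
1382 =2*691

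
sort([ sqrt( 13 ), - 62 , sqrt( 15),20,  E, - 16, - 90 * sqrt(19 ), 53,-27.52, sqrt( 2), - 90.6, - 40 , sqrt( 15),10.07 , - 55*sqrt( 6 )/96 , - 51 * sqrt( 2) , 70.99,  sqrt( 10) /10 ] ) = [ - 90*sqrt( 19), - 90.6,  -  51*sqrt(2 ),-62,-40, - 27.52,  -  16, - 55 * sqrt (6 ) /96, sqrt(10) /10,sqrt( 2) , E,sqrt( 13),sqrt( 15),sqrt (15),  10.07,  20,53 , 70.99]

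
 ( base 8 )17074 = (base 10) 7740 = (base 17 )19d5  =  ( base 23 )EEC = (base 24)DAC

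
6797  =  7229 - 432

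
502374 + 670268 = 1172642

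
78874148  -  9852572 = 69021576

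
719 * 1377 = 990063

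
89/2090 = 89/2090 = 0.04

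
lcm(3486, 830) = 17430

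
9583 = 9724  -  141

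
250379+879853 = 1130232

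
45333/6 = 7555 + 1/2 = 7555.50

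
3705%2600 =1105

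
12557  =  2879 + 9678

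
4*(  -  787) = -3148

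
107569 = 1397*77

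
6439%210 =139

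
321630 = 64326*5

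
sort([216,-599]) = [ - 599,  216 ] 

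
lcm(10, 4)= 20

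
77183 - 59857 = 17326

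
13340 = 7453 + 5887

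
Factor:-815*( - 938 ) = 764470 = 2^1*5^1*7^1 * 67^1*163^1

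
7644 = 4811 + 2833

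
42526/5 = 8505 + 1/5  =  8505.20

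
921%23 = 1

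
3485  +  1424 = 4909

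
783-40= 743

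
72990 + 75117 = 148107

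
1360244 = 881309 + 478935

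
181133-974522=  - 793389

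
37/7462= 37/7462 = 0.00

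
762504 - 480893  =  281611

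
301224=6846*44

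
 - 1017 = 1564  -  2581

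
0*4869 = 0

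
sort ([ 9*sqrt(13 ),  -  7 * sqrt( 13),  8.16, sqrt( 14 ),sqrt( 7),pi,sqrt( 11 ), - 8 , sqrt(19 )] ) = [ - 7*sqrt(13), - 8,sqrt ( 7 ),pi,sqrt(11), sqrt(14 ), sqrt( 19), 8.16,9*sqrt (13 )]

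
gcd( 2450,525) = 175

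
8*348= 2784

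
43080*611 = 26321880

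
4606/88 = 52 + 15/44 = 52.34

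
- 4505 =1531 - 6036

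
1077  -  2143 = - 1066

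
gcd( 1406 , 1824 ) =38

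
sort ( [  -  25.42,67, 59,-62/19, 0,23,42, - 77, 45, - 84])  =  [-84,  -  77,-25.42, - 62/19,0,23,42, 45, 59,67]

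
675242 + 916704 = 1591946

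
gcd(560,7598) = 2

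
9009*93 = 837837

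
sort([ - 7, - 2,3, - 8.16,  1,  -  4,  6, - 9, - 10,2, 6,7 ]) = [-10, - 9,- 8.16, - 7, - 4, - 2, 1, 2 , 3,6, 6, 7]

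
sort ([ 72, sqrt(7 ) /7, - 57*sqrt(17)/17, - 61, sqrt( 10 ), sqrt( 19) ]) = [  -  61,- 57*sqrt(17)/17,  sqrt(7)/7,  sqrt( 10),sqrt(19), 72]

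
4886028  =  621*7868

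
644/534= 1 + 55/267 = 1.21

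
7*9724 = 68068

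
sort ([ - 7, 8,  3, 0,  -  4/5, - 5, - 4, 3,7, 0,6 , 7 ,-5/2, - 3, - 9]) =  [ - 9,-7, - 5, - 4, - 3 ,-5/2, - 4/5, 0,0, 3, 3,6, 7,  7, 8 ]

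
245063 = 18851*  13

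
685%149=89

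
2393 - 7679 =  - 5286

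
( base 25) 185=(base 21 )1ib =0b1100111110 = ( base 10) 830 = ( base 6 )3502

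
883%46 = 9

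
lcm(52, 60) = 780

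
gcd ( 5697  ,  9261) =27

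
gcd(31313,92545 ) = 1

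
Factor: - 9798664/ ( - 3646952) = 1224833/455869 = 17^1*109^1*151^ ( - 1)  *661^1*3019^ ( - 1 ) 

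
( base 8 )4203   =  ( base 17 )793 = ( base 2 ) 100010000011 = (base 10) 2179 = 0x883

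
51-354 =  - 303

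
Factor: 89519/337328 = 2^(-4)*29^(  -  1 )*727^( - 1) * 89519^1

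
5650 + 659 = 6309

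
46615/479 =97 + 152/479=97.32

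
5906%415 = 96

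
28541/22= 1297+7/22 = 1297.32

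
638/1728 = 319/864= 0.37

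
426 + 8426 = 8852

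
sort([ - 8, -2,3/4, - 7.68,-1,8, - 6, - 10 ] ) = [ -10, - 8, - 7.68, - 6, - 2, - 1, 3/4, 8 ] 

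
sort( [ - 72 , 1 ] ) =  [-72 , 1]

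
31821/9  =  10607/3=3535.67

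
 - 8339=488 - 8827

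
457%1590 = 457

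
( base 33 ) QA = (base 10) 868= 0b1101100100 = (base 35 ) os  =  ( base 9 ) 1164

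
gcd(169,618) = 1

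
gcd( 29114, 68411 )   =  1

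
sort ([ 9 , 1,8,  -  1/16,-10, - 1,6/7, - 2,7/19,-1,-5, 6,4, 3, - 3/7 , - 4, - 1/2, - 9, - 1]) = [ - 10, - 9, - 5, - 4,  -  2, - 1,-1, - 1, - 1/2, - 3/7, - 1/16,7/19,6/7,1,3,4, 6 , 8, 9]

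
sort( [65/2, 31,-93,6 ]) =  [  -  93,  6, 31,  65/2]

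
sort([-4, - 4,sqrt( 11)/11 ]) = [ - 4, - 4,  sqrt(11 )/11] 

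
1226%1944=1226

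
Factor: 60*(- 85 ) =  - 5100  =  - 2^2 * 3^1*5^2*17^1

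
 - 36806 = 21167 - 57973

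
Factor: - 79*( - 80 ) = 2^4*5^1*79^1 = 6320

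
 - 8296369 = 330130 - 8626499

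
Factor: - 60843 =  - 3^1 *17^1*1193^1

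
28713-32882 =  - 4169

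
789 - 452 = 337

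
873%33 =15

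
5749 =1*5749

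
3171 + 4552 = 7723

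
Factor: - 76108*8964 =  - 682232112 = - 2^4*3^3*53^1 * 83^1*359^1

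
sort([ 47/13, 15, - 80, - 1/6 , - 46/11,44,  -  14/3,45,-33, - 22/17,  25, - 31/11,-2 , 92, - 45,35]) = [ - 80, - 45, - 33,-14/3,-46/11, - 31/11, - 2,-22/17, - 1/6 , 47/13, 15, 25,35,44,45,92]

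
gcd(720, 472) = 8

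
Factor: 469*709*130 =43227730=2^1*5^1*7^1*13^1*67^1*709^1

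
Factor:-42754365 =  - 3^3*5^1*316699^1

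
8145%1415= 1070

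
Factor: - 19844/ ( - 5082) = 2^1 * 3^( - 1) * 7^( - 1) * 41^1=82/21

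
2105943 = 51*41293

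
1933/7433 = 1933/7433 = 0.26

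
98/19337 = 98/19337 = 0.01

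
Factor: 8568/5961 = 2^3*3^1*7^1*17^1*1987^(-1 ) = 2856/1987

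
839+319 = 1158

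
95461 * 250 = 23865250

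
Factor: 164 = 2^2 *41^1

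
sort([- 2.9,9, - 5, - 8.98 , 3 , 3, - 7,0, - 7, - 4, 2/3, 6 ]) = [ - 8.98, - 7,-7, - 5,- 4, - 2.9,0,2/3, 3, 3, 6,  9]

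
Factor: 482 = 2^1 *241^1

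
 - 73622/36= -36811/18=-  2045.06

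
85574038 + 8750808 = 94324846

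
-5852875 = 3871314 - 9724189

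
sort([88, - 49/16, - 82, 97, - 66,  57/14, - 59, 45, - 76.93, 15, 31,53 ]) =[  -  82 , - 76.93,-66,-59, - 49/16,57/14, 15,31,  45, 53 , 88, 97] 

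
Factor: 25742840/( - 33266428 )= -6435710/8316607 = - 2^1*5^1*13^( - 1 )*47^1*13693^1*639739^( - 1) 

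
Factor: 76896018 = 2^1*3^2*4272001^1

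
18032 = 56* 322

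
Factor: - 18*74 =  - 2^2*3^2 * 37^1=- 1332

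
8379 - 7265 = 1114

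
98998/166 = 49499/83=596.37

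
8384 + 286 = 8670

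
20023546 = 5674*3529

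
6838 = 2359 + 4479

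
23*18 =414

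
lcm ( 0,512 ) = 0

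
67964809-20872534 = 47092275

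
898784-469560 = 429224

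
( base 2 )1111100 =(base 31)40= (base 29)48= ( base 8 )174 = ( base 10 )124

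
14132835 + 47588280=61721115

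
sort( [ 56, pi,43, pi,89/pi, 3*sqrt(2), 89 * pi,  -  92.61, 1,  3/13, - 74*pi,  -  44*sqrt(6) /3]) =[  -  74*pi,-92.61,-44  *  sqrt( 6)/3,3/13, 1,pi , pi, 3*sqrt ( 2), 89/pi, 43, 56,89*pi]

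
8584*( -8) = - 68672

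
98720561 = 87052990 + 11667571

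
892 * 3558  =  3173736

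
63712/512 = 124  +  7/16 = 124.44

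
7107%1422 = 1419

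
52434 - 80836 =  - 28402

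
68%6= 2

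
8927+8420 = 17347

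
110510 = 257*430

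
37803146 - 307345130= - 269541984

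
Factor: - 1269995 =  - 5^1* 253999^1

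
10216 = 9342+874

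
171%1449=171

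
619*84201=52120419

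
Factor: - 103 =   -  103^1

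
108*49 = 5292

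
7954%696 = 298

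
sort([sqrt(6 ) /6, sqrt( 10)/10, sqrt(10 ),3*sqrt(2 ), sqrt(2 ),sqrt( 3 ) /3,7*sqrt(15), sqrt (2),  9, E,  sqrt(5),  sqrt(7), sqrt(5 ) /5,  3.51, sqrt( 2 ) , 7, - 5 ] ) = [-5, sqrt( 10)/10, sqrt( 6) /6,sqrt(5 )/5,sqrt (3 )/3,sqrt ( 2),  sqrt(2 ),sqrt(2 ), sqrt(5 ), sqrt(7 ),E, sqrt( 10),3.51, 3 * sqrt(2 ),7, 9, 7*  sqrt( 15 ) ] 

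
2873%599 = 477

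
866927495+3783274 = 870710769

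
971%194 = 1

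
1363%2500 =1363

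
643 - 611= 32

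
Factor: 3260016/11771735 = 2^4*3^2*5^(-1 )*17^( - 1)*19^ (-1 )*37^( - 1)*197^ ( - 1 )*22639^1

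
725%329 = 67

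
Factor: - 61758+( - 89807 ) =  - 151565 = - 5^1 * 30313^1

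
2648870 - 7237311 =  - 4588441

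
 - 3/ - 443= 3/443= 0.01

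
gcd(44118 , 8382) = 6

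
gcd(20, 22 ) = 2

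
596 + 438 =1034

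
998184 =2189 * 456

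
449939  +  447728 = 897667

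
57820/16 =3613 + 3/4 = 3613.75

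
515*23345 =12022675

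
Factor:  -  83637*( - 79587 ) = 6656417919  =  3^4* 37^1 * 239^1*9293^1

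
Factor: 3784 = 2^3*11^1*43^1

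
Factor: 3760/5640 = 2^1*3^( - 1) = 2/3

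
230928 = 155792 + 75136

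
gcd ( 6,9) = 3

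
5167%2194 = 779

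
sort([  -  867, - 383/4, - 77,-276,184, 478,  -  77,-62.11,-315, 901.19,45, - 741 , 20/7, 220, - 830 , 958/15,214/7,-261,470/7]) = [ - 867, - 830, - 741,-315, - 276, - 261,-383/4  ,-77, - 77,-62.11,20/7,214/7,45,958/15,470/7,184,  220,478, 901.19]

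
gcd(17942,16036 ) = 2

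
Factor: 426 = 2^1*3^1*71^1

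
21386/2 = 10693 = 10693.00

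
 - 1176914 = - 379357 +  - 797557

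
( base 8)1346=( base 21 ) 1e7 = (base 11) 615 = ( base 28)QE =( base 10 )742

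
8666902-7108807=1558095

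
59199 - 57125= 2074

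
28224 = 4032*7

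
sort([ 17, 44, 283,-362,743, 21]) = [-362,17, 21, 44,283, 743]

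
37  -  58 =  - 21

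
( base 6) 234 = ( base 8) 136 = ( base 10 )94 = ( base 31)31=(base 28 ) 3a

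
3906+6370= 10276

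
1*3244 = 3244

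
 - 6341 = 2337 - 8678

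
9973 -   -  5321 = 15294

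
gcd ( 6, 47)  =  1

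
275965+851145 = 1127110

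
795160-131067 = 664093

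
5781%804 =153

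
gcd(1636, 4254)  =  2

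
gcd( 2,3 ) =1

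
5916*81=479196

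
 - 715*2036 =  - 1455740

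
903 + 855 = 1758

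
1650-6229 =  - 4579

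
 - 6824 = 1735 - 8559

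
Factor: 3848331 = 3^1*227^1 * 5651^1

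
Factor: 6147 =3^2 * 683^1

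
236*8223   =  1940628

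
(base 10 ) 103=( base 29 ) 3g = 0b1100111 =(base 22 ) 4F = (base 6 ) 251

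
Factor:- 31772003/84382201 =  - 53^( - 1)*67^1 * 71^1*6679^1*1592117^( - 1)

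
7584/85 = 89  +  19/85=89.22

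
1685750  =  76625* 22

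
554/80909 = 554/80909 = 0.01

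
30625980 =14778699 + 15847281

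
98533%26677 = 18502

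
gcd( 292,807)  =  1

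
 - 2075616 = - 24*86484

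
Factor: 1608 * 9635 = 2^3*3^1*5^1*41^1 * 47^1*67^1 = 15493080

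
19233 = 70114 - 50881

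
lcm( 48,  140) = 1680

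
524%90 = 74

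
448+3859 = 4307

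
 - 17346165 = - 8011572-9334593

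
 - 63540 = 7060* ( - 9 ) 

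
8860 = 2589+6271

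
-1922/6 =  - 961/3 = -320.33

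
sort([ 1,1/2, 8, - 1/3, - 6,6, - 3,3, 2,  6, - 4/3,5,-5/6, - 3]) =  [ - 6, - 3, - 3, - 4/3, - 5/6, -1/3, 1/2, 1,2,3, 5, 6, 6,8 ] 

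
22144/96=230+2/3 = 230.67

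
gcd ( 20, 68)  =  4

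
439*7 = 3073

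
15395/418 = 15395/418 = 36.83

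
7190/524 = 13  +  189/262 = 13.72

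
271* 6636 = 1798356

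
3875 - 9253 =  - 5378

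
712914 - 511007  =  201907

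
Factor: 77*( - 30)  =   - 2^1*3^1*5^1*7^1*11^1  =  - 2310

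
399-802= - 403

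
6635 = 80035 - 73400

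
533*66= 35178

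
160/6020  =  8/301 = 0.03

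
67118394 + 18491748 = 85610142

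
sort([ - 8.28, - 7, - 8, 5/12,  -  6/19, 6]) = [ - 8.28, - 8,- 7 , - 6/19, 5/12 , 6 ]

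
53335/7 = 7619  +  2/7 = 7619.29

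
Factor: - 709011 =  - 3^2*78779^1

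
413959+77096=491055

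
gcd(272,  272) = 272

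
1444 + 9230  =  10674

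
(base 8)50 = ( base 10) 40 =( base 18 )24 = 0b101000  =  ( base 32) 18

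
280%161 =119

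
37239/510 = 73 + 3/170 = 73.02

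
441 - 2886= -2445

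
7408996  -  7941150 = -532154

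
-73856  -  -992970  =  919114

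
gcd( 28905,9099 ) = 3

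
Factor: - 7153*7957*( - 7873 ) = 23^1*73^1*109^1 * 311^1*7873^1=448102982533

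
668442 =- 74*( - 9033)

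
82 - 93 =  - 11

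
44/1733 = 44/1733=0.03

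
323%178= 145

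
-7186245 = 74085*(-97) 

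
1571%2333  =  1571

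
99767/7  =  14252+3/7 = 14252.43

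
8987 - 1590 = 7397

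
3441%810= 201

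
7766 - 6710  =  1056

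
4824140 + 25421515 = 30245655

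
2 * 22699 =45398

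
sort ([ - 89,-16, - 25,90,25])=[ - 89  , - 25, - 16,25,90] 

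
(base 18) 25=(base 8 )51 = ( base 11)38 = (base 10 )41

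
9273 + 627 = 9900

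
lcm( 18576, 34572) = 1244592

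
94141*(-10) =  - 941410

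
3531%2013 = 1518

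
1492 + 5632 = 7124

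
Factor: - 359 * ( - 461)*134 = 22176866 = 2^1  *67^1*359^1 *461^1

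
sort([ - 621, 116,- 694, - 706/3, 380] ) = [  -  694, - 621, - 706/3,  116 , 380]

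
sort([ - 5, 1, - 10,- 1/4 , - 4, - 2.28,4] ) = [ - 10, - 5, - 4,-2.28, - 1/4, 1,4 ] 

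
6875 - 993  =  5882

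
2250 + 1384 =3634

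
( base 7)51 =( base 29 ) 17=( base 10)36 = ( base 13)2A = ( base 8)44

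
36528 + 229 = 36757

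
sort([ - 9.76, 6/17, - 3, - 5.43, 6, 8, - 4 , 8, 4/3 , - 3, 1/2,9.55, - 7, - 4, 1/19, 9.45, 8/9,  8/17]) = [ - 9.76, - 7, - 5.43, - 4, - 4, - 3, - 3,  1/19, 6/17,8/17,  1/2, 8/9, 4/3, 6, 8, 8,9.45, 9.55] 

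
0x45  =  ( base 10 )69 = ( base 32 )25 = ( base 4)1011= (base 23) 30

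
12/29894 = 6/14947 = 0.00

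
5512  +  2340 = 7852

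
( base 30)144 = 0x400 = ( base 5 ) 13044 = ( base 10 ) 1024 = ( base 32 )100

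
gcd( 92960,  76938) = 2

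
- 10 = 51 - 61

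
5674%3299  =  2375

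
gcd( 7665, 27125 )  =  35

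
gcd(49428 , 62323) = 1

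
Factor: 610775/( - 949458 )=- 2^(-1 ) *3^ (-1 )*5^2 * 11^1 * 2221^1*158243^ ( - 1 )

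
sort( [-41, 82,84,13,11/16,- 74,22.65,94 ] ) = [ - 74, - 41, 11/16 , 13,  22.65, 82, 84, 94 ] 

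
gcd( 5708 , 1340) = 4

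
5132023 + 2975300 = 8107323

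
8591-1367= 7224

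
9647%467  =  307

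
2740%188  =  108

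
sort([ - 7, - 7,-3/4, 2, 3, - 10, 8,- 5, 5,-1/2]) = [ - 10 , - 7, - 7, - 5, - 3/4 ,-1/2,  2, 3,5,8 ]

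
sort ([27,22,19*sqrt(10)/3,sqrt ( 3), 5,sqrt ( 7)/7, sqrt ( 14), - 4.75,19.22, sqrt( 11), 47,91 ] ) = [ -4.75, sqrt(7)/7,sqrt(3),sqrt ( 11),sqrt( 14),5, 19.22 , 19*sqrt( 10)/3,  22,27,47, 91 ] 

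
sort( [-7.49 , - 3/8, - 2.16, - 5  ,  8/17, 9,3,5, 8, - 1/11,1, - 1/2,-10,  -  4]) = [-10,- 7.49,-5  ,-4 ,-2.16, - 1/2, - 3/8,-1/11, 8/17,1,3  ,  5,8,9]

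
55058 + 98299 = 153357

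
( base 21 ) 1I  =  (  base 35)14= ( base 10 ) 39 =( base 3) 1110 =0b100111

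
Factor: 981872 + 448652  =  2^2* 43^1*8317^1 = 1430524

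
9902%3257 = 131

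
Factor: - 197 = -197^1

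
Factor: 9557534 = 2^1*7^1 * 587^1*1163^1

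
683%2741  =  683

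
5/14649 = 5/14649 = 0.00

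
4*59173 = 236692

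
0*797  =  0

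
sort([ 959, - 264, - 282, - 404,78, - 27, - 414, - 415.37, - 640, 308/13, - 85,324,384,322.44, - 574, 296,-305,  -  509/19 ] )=[ - 640, - 574, - 415.37,- 414, - 404, - 305, - 282, - 264,-85 ,-27,- 509/19,308/13, 78,296 , 322.44,324, 384,959]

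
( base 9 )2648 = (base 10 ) 1988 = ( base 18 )628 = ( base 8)3704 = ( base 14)a20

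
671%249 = 173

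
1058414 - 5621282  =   - 4562868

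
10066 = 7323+2743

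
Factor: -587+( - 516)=-1103=- 1103^1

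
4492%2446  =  2046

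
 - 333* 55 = -18315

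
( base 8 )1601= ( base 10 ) 897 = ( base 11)746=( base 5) 12042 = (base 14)481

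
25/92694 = 25/92694 = 0.00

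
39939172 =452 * 88361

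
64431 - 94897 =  - 30466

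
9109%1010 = 19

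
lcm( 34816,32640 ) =522240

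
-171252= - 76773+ - 94479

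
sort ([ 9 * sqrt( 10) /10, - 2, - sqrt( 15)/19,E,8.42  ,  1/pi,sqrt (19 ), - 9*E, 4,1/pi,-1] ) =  [ - 9*E,-2,-1, - sqrt ( 15)/19, 1/pi,1/pi , E,9*sqrt( 10) /10,4,  sqrt( 19), 8.42 ]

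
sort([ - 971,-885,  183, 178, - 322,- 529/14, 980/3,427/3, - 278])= [-971,-885, - 322, - 278,- 529/14,  427/3,178, 183,980/3]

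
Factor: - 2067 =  - 3^1*13^1* 53^1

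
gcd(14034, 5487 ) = 3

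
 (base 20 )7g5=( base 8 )6065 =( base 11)2391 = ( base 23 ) 5KK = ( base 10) 3125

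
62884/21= 62884/21= 2994.48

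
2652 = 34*78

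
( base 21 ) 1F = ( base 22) 1e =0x24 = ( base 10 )36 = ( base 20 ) 1G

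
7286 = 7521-235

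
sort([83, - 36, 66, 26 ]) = [ - 36 , 26, 66, 83] 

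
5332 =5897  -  565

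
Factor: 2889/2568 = 2^( - 3) * 3^2 = 9/8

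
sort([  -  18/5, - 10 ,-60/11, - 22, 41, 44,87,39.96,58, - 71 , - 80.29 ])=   [ - 80.29, - 71,-22, - 10,-60/11, - 18/5,  39.96, 41, 44,58, 87 ]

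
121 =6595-6474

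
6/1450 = 3/725 =0.00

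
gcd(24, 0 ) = 24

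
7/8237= 7/8237 = 0.00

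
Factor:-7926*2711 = -21487386=-  2^1*3^1*1321^1*2711^1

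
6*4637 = 27822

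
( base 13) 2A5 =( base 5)3343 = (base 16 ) 1d9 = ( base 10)473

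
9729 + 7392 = 17121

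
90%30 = 0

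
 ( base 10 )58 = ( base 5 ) 213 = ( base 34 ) 1O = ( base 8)72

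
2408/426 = 5 + 139/213 = 5.65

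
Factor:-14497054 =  - 2^1*11^1*13^1 * 173^1 *293^1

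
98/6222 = 49/3111 = 0.02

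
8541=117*73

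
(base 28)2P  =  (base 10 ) 81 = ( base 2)1010001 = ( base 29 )2N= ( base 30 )2L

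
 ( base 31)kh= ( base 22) 16l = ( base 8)1175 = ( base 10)637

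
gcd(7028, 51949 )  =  1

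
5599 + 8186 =13785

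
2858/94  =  1429/47 = 30.40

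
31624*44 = 1391456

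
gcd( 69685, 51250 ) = 5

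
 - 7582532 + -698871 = - 8281403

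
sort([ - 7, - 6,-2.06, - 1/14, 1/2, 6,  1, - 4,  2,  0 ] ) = [-7, - 6,  -  4, - 2.06, - 1/14, 0, 1/2,1,2,6] 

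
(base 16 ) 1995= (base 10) 6549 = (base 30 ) 789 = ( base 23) c8h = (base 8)14625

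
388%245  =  143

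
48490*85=4121650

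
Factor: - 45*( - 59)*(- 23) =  - 61065 = - 3^2*5^1 * 23^1*59^1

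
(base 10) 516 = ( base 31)GK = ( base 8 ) 1004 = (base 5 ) 4031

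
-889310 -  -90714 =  - 798596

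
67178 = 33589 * 2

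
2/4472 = 1/2236 =0.00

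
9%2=1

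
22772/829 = 27 + 389/829 = 27.47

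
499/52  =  9 + 31/52 = 9.60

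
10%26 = 10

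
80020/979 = 81 + 721/979 = 81.74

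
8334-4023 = 4311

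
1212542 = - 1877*( - 646)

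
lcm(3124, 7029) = 28116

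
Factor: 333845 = 5^1 * 23^1*2903^1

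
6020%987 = 98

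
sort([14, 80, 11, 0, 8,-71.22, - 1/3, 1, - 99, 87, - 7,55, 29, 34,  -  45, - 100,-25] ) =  [ - 100, - 99, - 71.22, - 45, -25, - 7, - 1/3, 0, 1 , 8, 11,14, 29, 34,55,80 , 87 ]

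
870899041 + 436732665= 1307631706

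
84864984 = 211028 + 84653956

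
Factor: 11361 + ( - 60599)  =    -  2^1*7^1 *3517^1 =- 49238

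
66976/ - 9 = - 7442 + 2/9 = - 7441.78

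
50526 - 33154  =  17372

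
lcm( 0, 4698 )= 0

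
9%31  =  9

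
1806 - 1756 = 50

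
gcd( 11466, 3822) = 3822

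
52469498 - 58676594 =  -6207096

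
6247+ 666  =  6913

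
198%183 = 15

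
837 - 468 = 369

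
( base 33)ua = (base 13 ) 5BC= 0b1111101000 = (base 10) 1000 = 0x3E8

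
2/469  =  2/469 = 0.00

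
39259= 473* 83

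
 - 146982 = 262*( - 561)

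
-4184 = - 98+-4086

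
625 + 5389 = 6014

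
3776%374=36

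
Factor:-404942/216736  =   - 2^( - 4) * 13^( - 1) * 521^( - 1) *202471^1  =  - 202471/108368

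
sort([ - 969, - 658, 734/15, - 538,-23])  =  [  -  969, - 658 , - 538,-23, 734/15]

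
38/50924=19/25462 = 0.00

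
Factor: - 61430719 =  - 7^1*337^1*26041^1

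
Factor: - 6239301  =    -  3^1*283^1*7349^1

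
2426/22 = 1213/11 = 110.27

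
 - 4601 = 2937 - 7538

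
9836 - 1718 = 8118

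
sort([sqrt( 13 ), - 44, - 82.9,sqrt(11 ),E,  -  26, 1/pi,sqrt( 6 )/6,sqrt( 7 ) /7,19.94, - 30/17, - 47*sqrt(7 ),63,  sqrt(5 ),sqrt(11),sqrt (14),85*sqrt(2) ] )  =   [ - 47  *  sqrt ( 7) ,-82.9,  -  44,- 26, - 30/17,1/pi,sqrt( 7) /7,sqrt(6 ) /6,  sqrt(5 ), E,sqrt(11), sqrt (11 ), sqrt(13 ),sqrt(14 ),19.94  ,  63, 85*sqrt(2)]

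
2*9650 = 19300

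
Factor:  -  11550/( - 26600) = 33/76 = 2^( - 2 )*3^1 * 11^1*19^( - 1 )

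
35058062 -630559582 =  - 595501520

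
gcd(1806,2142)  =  42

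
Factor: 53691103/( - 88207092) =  - 2^( - 2) * 3^( - 2 ) * 181^(-1 )*13537^ (  -  1 )*53691103^1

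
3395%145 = 60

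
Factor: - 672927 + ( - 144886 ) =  - 157^1*5209^1 = - 817813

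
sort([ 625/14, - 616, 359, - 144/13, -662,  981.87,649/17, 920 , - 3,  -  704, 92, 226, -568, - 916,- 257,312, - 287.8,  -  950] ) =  [ - 950, - 916, - 704,-662,-616, - 568, - 287.8, - 257, - 144/13 ,-3 , 649/17,625/14 , 92,226, 312,  359, 920,  981.87] 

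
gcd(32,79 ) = 1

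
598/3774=299/1887  =  0.16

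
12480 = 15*832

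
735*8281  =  6086535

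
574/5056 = 287/2528= 0.11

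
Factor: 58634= 2^1*19^1*1543^1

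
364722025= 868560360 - 503838335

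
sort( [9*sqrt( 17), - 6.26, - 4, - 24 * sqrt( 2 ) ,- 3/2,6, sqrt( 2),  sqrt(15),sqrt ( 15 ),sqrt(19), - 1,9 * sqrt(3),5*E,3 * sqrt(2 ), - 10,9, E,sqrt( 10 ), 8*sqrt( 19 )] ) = [ - 24*sqrt( 2), - 10,  -  6.26, - 4, - 3/2, - 1, sqrt(2),  E,  sqrt ( 10 ),  sqrt( 15),sqrt( 15 ) , 3*sqrt(2 ),sqrt(19),6,  9,5* E, 9*sqrt(3),8*sqrt(19),9*sqrt(17 ) ]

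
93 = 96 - 3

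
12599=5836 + 6763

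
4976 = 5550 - 574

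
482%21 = 20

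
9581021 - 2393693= 7187328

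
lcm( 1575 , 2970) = 103950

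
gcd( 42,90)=6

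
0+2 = 2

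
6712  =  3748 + 2964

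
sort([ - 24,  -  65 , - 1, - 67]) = [ - 67, - 65, - 24 ,- 1]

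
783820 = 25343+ 758477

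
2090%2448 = 2090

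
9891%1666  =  1561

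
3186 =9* 354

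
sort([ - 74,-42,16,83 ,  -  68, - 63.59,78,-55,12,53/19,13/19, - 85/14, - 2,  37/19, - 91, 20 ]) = [-91, - 74, - 68, - 63.59, - 55, - 42, - 85/14, - 2 , 13/19,37/19,  53/19,  12,16,20,  78 , 83]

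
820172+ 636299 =1456471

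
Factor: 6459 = 3^1*2153^1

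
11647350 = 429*27150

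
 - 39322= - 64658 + 25336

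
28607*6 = 171642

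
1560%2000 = 1560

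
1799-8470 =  - 6671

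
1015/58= 17 + 1/2 = 17.50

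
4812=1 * 4812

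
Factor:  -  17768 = -2^3*2221^1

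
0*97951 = 0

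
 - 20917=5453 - 26370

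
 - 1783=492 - 2275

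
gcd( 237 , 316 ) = 79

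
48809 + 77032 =125841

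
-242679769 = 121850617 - 364530386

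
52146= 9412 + 42734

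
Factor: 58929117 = 3^1*13^2*47^1*2473^1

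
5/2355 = 1/471 = 0.00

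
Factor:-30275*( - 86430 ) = 2616668250 = 2^1*3^1*5^3*7^1*43^1*67^1*173^1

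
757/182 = 757/182 = 4.16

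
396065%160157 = 75751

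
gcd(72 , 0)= 72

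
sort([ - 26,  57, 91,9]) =[ - 26,9,57, 91 ] 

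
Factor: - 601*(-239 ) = 239^1*601^1 = 143639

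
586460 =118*4970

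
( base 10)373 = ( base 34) AX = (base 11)30a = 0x175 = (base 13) 229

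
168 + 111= 279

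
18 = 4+14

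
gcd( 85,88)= 1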